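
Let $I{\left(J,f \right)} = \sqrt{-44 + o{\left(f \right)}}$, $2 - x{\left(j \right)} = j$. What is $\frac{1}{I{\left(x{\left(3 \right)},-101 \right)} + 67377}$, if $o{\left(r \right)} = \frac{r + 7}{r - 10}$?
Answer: $\frac{7478847}{503902279109} - \frac{i \sqrt{531690}}{503902279109} \approx 1.4842 \cdot 10^{-5} - 1.447 \cdot 10^{-9} i$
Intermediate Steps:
$o{\left(r \right)} = \frac{7 + r}{-10 + r}$
$x{\left(j \right)} = 2 - j$
$I{\left(J,f \right)} = \sqrt{-44 + \frac{7 + f}{-10 + f}}$
$\frac{1}{I{\left(x{\left(3 \right)},-101 \right)} + 67377} = \frac{1}{\sqrt{\frac{447 - -4343}{-10 - 101}} + 67377} = \frac{1}{\sqrt{\frac{447 + 4343}{-111}} + 67377} = \frac{1}{\sqrt{\left(- \frac{1}{111}\right) 4790} + 67377} = \frac{1}{\sqrt{- \frac{4790}{111}} + 67377} = \frac{1}{\frac{i \sqrt{531690}}{111} + 67377} = \frac{1}{67377 + \frac{i \sqrt{531690}}{111}}$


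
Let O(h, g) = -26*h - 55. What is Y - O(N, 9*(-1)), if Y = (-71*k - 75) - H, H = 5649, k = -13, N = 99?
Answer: -2172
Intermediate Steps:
Y = -4801 (Y = (-71*(-13) - 75) - 1*5649 = (923 - 75) - 5649 = 848 - 5649 = -4801)
O(h, g) = -55 - 26*h
Y - O(N, 9*(-1)) = -4801 - (-55 - 26*99) = -4801 - (-55 - 2574) = -4801 - 1*(-2629) = -4801 + 2629 = -2172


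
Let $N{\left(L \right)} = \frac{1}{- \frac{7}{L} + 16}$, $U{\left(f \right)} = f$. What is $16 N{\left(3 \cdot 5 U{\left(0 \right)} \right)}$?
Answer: $0$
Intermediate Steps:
$N{\left(L \right)} = \frac{1}{16 - \frac{7}{L}}$
$16 N{\left(3 \cdot 5 U{\left(0 \right)} \right)} = 16 \frac{3 \cdot 5 \cdot 0}{-7 + 16 \cdot 3 \cdot 5 \cdot 0} = 16 \frac{15 \cdot 0}{-7 + 16 \cdot 15 \cdot 0} = 16 \frac{0}{-7 + 16 \cdot 0} = 16 \frac{0}{-7 + 0} = 16 \frac{0}{-7} = 16 \cdot 0 \left(- \frac{1}{7}\right) = 16 \cdot 0 = 0$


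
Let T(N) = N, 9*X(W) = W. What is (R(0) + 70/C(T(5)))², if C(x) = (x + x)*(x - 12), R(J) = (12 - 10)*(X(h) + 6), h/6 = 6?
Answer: 361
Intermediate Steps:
h = 36 (h = 6*6 = 36)
X(W) = W/9
R(J) = 20 (R(J) = (12 - 10)*((⅑)*36 + 6) = 2*(4 + 6) = 2*10 = 20)
C(x) = 2*x*(-12 + x) (C(x) = (2*x)*(-12 + x) = 2*x*(-12 + x))
(R(0) + 70/C(T(5)))² = (20 + 70/((2*5*(-12 + 5))))² = (20 + 70/((2*5*(-7))))² = (20 + 70/(-70))² = (20 + 70*(-1/70))² = (20 - 1)² = 19² = 361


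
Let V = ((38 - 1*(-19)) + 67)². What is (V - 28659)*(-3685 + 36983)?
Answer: -442297334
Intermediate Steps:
V = 15376 (V = ((38 + 19) + 67)² = (57 + 67)² = 124² = 15376)
(V - 28659)*(-3685 + 36983) = (15376 - 28659)*(-3685 + 36983) = -13283*33298 = -442297334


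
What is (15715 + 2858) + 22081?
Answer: 40654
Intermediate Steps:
(15715 + 2858) + 22081 = 18573 + 22081 = 40654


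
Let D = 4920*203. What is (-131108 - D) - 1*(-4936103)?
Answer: 3806235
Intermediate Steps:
D = 998760
(-131108 - D) - 1*(-4936103) = (-131108 - 1*998760) - 1*(-4936103) = (-131108 - 998760) + 4936103 = -1129868 + 4936103 = 3806235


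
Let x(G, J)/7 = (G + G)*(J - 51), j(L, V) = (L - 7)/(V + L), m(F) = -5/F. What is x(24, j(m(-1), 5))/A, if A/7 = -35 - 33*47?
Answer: 6144/3965 ≈ 1.5496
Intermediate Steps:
j(L, V) = (-7 + L)/(L + V)
x(G, J) = 14*G*(-51 + J) (x(G, J) = 7*((G + G)*(J - 51)) = 7*((2*G)*(-51 + J)) = 7*(2*G*(-51 + J)) = 14*G*(-51 + J))
A = -11102 (A = 7*(-35 - 33*47) = 7*(-35 - 1551) = 7*(-1586) = -11102)
x(24, j(m(-1), 5))/A = (14*24*(-51 + (-7 - 5/(-1))/(-5/(-1) + 5)))/(-11102) = (14*24*(-51 + (-7 - 5*(-1))/(-5*(-1) + 5)))*(-1/11102) = (14*24*(-51 + (-7 + 5)/(5 + 5)))*(-1/11102) = (14*24*(-51 - 2/10))*(-1/11102) = (14*24*(-51 + (⅒)*(-2)))*(-1/11102) = (14*24*(-51 - ⅕))*(-1/11102) = (14*24*(-256/5))*(-1/11102) = -86016/5*(-1/11102) = 6144/3965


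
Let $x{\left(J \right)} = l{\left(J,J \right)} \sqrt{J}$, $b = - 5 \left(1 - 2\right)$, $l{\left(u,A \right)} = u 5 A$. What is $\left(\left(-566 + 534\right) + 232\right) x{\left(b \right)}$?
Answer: $25000 \sqrt{5} \approx 55902.0$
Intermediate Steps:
$l{\left(u,A \right)} = 5 A u$ ($l{\left(u,A \right)} = 5 u A = 5 A u$)
$b = 5$ ($b = \left(-5\right) \left(-1\right) = 5$)
$x{\left(J \right)} = 5 J^{\frac{5}{2}}$ ($x{\left(J \right)} = 5 J J \sqrt{J} = 5 J^{2} \sqrt{J} = 5 J^{\frac{5}{2}}$)
$\left(\left(-566 + 534\right) + 232\right) x{\left(b \right)} = \left(\left(-566 + 534\right) + 232\right) 5 \cdot 5^{\frac{5}{2}} = \left(-32 + 232\right) 5 \cdot 25 \sqrt{5} = 200 \cdot 125 \sqrt{5} = 25000 \sqrt{5}$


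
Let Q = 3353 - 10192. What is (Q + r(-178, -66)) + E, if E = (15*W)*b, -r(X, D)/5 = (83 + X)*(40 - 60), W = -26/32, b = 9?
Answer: -263179/16 ≈ -16449.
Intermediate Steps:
W = -13/16 (W = -26*1/32 = -13/16 ≈ -0.81250)
r(X, D) = 8300 + 100*X (r(X, D) = -5*(83 + X)*(40 - 60) = -5*(83 + X)*(-20) = -5*(-1660 - 20*X) = 8300 + 100*X)
Q = -6839
E = -1755/16 (E = (15*(-13/16))*9 = -195/16*9 = -1755/16 ≈ -109.69)
(Q + r(-178, -66)) + E = (-6839 + (8300 + 100*(-178))) - 1755/16 = (-6839 + (8300 - 17800)) - 1755/16 = (-6839 - 9500) - 1755/16 = -16339 - 1755/16 = -263179/16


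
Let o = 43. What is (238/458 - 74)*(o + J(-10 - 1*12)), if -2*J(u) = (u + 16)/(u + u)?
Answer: -31786203/10076 ≈ -3154.6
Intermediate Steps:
J(u) = -(16 + u)/(4*u) (J(u) = -(u + 16)/(2*(u + u)) = -(16 + u)/(2*(2*u)) = -(16 + u)*1/(2*u)/2 = -(16 + u)/(4*u))
(238/458 - 74)*(o + J(-10 - 1*12)) = (238/458 - 74)*(43 + (-16 - (-10 - 1*12))/(4*(-10 - 1*12))) = (238*(1/458) - 74)*(43 + (-16 - (-10 - 12))/(4*(-10 - 12))) = (119/229 - 74)*(43 + (¼)*(-16 - 1*(-22))/(-22)) = -16827*(43 + (¼)*(-1/22)*(-16 + 22))/229 = -16827*(43 + (¼)*(-1/22)*6)/229 = -16827*(43 - 3/44)/229 = -16827/229*1889/44 = -31786203/10076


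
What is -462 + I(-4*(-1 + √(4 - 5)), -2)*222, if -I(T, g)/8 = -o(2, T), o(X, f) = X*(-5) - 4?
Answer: -25326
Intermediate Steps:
o(X, f) = -4 - 5*X (o(X, f) = -5*X - 4 = -4 - 5*X)
I(T, g) = -112 (I(T, g) = -(-8)*(-4 - 5*2) = -(-8)*(-4 - 10) = -(-8)*(-14) = -8*14 = -112)
-462 + I(-4*(-1 + √(4 - 5)), -2)*222 = -462 - 112*222 = -462 - 24864 = -25326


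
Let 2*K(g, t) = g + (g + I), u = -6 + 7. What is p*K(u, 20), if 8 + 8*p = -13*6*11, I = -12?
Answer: 2165/4 ≈ 541.25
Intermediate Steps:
p = -433/4 (p = -1 + (-13*6*11)/8 = -1 + (-78*11)/8 = -1 + (⅛)*(-858) = -1 - 429/4 = -433/4 ≈ -108.25)
u = 1
K(g, t) = -6 + g (K(g, t) = (g + (g - 12))/2 = (g + (-12 + g))/2 = (-12 + 2*g)/2 = -6 + g)
p*K(u, 20) = -433*(-6 + 1)/4 = -433/4*(-5) = 2165/4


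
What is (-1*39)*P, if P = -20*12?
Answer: 9360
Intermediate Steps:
P = -240
(-1*39)*P = -1*39*(-240) = -39*(-240) = 9360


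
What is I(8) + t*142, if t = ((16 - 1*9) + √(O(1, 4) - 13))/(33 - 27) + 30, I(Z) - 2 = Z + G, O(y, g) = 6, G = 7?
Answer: 13328/3 + 71*I*√7/3 ≈ 4442.7 + 62.616*I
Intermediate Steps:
I(Z) = 9 + Z (I(Z) = 2 + (Z + 7) = 2 + (7 + Z) = 9 + Z)
t = 187/6 + I*√7/6 (t = ((16 - 1*9) + √(6 - 13))/(33 - 27) + 30 = ((16 - 9) + √(-7))/6 + 30 = (7 + I*√7)*(⅙) + 30 = (7/6 + I*√7/6) + 30 = 187/6 + I*√7/6 ≈ 31.167 + 0.44096*I)
I(8) + t*142 = (9 + 8) + (187/6 + I*√7/6)*142 = 17 + (13277/3 + 71*I*√7/3) = 13328/3 + 71*I*√7/3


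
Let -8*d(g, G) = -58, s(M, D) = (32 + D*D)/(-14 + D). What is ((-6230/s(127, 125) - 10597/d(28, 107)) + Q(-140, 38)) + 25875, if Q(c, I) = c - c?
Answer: 3688299363/151351 ≈ 24369.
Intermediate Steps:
s(M, D) = (32 + D²)/(-14 + D)
Q(c, I) = 0
d(g, G) = 29/4 (d(g, G) = -⅛*(-58) = 29/4)
((-6230/s(127, 125) - 10597/d(28, 107)) + Q(-140, 38)) + 25875 = ((-6230*(-14 + 125)/(32 + 125²) - 10597/29/4) + 0) + 25875 = ((-6230*111/(32 + 15625) - 10597*4/29) + 0) + 25875 = ((-6230/((1/111)*15657) - 42388/29) + 0) + 25875 = ((-6230/5219/37 - 42388/29) + 0) + 25875 = ((-6230*37/5219 - 42388/29) + 0) + 25875 = ((-230510/5219 - 42388/29) + 0) + 25875 = (-227907762/151351 + 0) + 25875 = -227907762/151351 + 25875 = 3688299363/151351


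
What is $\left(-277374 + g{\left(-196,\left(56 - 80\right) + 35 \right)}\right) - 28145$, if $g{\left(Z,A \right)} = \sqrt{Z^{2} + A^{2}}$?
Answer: $-305519 + \sqrt{38537} \approx -3.0532 \cdot 10^{5}$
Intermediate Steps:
$g{\left(Z,A \right)} = \sqrt{A^{2} + Z^{2}}$
$\left(-277374 + g{\left(-196,\left(56 - 80\right) + 35 \right)}\right) - 28145 = \left(-277374 + \sqrt{\left(\left(56 - 80\right) + 35\right)^{2} + \left(-196\right)^{2}}\right) - 28145 = \left(-277374 + \sqrt{\left(-24 + 35\right)^{2} + 38416}\right) - 28145 = \left(-277374 + \sqrt{11^{2} + 38416}\right) - 28145 = \left(-277374 + \sqrt{121 + 38416}\right) - 28145 = \left(-277374 + \sqrt{38537}\right) - 28145 = -305519 + \sqrt{38537}$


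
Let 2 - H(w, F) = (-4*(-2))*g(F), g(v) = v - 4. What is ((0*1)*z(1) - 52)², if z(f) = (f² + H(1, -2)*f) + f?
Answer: 2704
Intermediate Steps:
g(v) = -4 + v
H(w, F) = 34 - 8*F (H(w, F) = 2 - (-4*(-2))*(-4 + F) = 2 - 8*(-4 + F) = 2 - (-32 + 8*F) = 2 + (32 - 8*F) = 34 - 8*F)
z(f) = f² + 51*f (z(f) = (f² + (34 - 8*(-2))*f) + f = (f² + (34 + 16)*f) + f = (f² + 50*f) + f = f² + 51*f)
((0*1)*z(1) - 52)² = ((0*1)*(1*(51 + 1)) - 52)² = (0*(1*52) - 52)² = (0*52 - 52)² = (0 - 52)² = (-52)² = 2704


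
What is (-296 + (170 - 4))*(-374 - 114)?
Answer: 63440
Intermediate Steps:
(-296 + (170 - 4))*(-374 - 114) = (-296 + 166)*(-488) = -130*(-488) = 63440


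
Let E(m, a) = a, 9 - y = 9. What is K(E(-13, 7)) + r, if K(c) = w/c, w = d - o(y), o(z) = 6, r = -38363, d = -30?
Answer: -268577/7 ≈ -38368.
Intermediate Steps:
y = 0 (y = 9 - 1*9 = 9 - 9 = 0)
w = -36 (w = -30 - 1*6 = -30 - 6 = -36)
K(c) = -36/c
K(E(-13, 7)) + r = -36/7 - 38363 = -268577/7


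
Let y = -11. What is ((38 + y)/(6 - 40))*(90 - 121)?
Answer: 837/34 ≈ 24.618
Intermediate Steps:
((38 + y)/(6 - 40))*(90 - 121) = ((38 - 11)/(6 - 40))*(90 - 121) = (27/(-34))*(-31) = (27*(-1/34))*(-31) = -27/34*(-31) = 837/34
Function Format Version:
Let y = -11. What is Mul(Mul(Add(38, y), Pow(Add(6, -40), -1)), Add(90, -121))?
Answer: Rational(837, 34) ≈ 24.618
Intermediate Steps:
Mul(Mul(Add(38, y), Pow(Add(6, -40), -1)), Add(90, -121)) = Mul(Mul(Add(38, -11), Pow(Add(6, -40), -1)), Add(90, -121)) = Mul(Mul(27, Pow(-34, -1)), -31) = Mul(Mul(27, Rational(-1, 34)), -31) = Mul(Rational(-27, 34), -31) = Rational(837, 34)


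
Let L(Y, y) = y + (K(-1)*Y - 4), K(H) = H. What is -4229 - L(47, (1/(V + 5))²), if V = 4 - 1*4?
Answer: -104451/25 ≈ -4178.0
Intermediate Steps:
V = 0 (V = 4 - 4 = 0)
L(Y, y) = -4 + y - Y (L(Y, y) = y + (-Y - 4) = y + (-4 - Y) = -4 + y - Y)
-4229 - L(47, (1/(V + 5))²) = -4229 - (-4 + (1/(0 + 5))² - 1*47) = -4229 - (-4 + (1/5)² - 47) = -4229 - (-4 + (⅕)² - 47) = -4229 - (-4 + 1/25 - 47) = -4229 - 1*(-1274/25) = -4229 + 1274/25 = -104451/25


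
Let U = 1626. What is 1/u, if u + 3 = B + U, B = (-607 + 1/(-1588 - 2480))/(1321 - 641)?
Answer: 2766240/4487138243 ≈ 0.00061648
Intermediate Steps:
B = -2469277/2766240 (B = (-607 + 1/(-4068))/680 = (-607 - 1/4068)*(1/680) = -2469277/4068*1/680 = -2469277/2766240 ≈ -0.89265)
u = 4487138243/2766240 (u = -3 + (-2469277/2766240 + 1626) = -3 + 4495436963/2766240 = 4487138243/2766240 ≈ 1622.1)
1/u = 1/(4487138243/2766240) = 2766240/4487138243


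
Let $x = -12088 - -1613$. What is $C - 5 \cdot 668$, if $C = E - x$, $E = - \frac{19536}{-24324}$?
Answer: $\frac{14464273}{2027} \approx 7135.8$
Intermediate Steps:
$E = \frac{1628}{2027}$ ($E = \left(-19536\right) \left(- \frac{1}{24324}\right) = \frac{1628}{2027} \approx 0.80316$)
$x = -10475$ ($x = -12088 + 1613 = -10475$)
$C = \frac{21234453}{2027}$ ($C = \frac{1628}{2027} - -10475 = \frac{1628}{2027} + 10475 = \frac{21234453}{2027} \approx 10476.0$)
$C - 5 \cdot 668 = \frac{21234453}{2027} - 5 \cdot 668 = \frac{21234453}{2027} - 3340 = \frac{14464273}{2027}$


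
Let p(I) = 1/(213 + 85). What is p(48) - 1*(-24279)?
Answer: 7235143/298 ≈ 24279.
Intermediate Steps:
p(I) = 1/298
p(48) - 1*(-24279) = 1/298 - 1*(-24279) = 1/298 + 24279 = 7235143/298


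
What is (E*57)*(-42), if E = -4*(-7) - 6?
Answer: -52668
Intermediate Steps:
E = 22 (E = 28 - 6 = 22)
(E*57)*(-42) = (22*57)*(-42) = 1254*(-42) = -52668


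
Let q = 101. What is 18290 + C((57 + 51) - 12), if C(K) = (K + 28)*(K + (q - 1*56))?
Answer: 35774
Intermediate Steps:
C(K) = (28 + K)*(45 + K) (C(K) = (K + 28)*(K + (101 - 1*56)) = (28 + K)*(K + (101 - 56)) = (28 + K)*(K + 45) = (28 + K)*(45 + K))
18290 + C((57 + 51) - 12) = 18290 + (1260 + ((57 + 51) - 12)² + 73*((57 + 51) - 12)) = 18290 + (1260 + (108 - 12)² + 73*(108 - 12)) = 18290 + (1260 + 96² + 73*96) = 18290 + (1260 + 9216 + 7008) = 18290 + 17484 = 35774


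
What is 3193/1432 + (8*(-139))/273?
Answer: -720695/390936 ≈ -1.8435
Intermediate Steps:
3193/1432 + (8*(-139))/273 = 3193*(1/1432) - 1112*1/273 = 3193/1432 - 1112/273 = -720695/390936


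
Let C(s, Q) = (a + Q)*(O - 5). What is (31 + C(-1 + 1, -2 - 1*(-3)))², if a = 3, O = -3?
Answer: 1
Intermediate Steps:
C(s, Q) = -24 - 8*Q (C(s, Q) = (3 + Q)*(-3 - 5) = (3 + Q)*(-8) = -24 - 8*Q)
(31 + C(-1 + 1, -2 - 1*(-3)))² = (31 + (-24 - 8*(-2 - 1*(-3))))² = (31 + (-24 - 8*(-2 + 3)))² = (31 + (-24 - 8*1))² = (31 + (-24 - 8))² = (31 - 32)² = (-1)² = 1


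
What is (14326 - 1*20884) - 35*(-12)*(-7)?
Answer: -9498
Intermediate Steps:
(14326 - 1*20884) - 35*(-12)*(-7) = (14326 - 20884) + 420*(-7) = -6558 - 2940 = -9498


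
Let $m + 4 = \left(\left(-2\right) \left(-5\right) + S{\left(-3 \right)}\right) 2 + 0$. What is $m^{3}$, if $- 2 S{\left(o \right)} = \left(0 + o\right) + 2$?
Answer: $4913$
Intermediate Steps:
$S{\left(o \right)} = -1 - \frac{o}{2}$ ($S{\left(o \right)} = - \frac{\left(0 + o\right) + 2}{2} = - \frac{o + 2}{2} = - \frac{2 + o}{2} = -1 - \frac{o}{2}$)
$m = 17$ ($m = -4 + \left(\left(\left(-2\right) \left(-5\right) - - \frac{1}{2}\right) 2 + 0\right) = -4 + \left(\left(10 + \left(-1 + \frac{3}{2}\right)\right) 2 + 0\right) = -4 + \left(\left(10 + \frac{1}{2}\right) 2 + 0\right) = -4 + \left(\frac{21}{2} \cdot 2 + 0\right) = -4 + \left(21 + 0\right) = -4 + 21 = 17$)
$m^{3} = 17^{3} = 4913$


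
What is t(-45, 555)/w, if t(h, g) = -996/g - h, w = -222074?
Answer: -7993/41083690 ≈ -0.00019455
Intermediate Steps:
t(h, g) = -h - 996/g
t(-45, 555)/w = (-1*(-45) - 996/555)/(-222074) = (45 - 996*1/555)*(-1/222074) = (45 - 332/185)*(-1/222074) = (7993/185)*(-1/222074) = -7993/41083690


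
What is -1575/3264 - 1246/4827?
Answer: -3889823/5251776 ≈ -0.74067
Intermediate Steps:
-1575/3264 - 1246/4827 = -1575*1/3264 - 1246*1/4827 = -525/1088 - 1246/4827 = -3889823/5251776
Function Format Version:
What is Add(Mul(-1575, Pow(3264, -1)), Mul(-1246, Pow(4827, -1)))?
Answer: Rational(-3889823, 5251776) ≈ -0.74067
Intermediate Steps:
Add(Mul(-1575, Pow(3264, -1)), Mul(-1246, Pow(4827, -1))) = Add(Mul(-1575, Rational(1, 3264)), Mul(-1246, Rational(1, 4827))) = Add(Rational(-525, 1088), Rational(-1246, 4827)) = Rational(-3889823, 5251776)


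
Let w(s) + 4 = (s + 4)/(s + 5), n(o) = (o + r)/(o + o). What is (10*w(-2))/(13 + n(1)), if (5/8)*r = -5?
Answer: -200/57 ≈ -3.5088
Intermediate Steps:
r = -8 (r = (8/5)*(-5) = -8)
n(o) = (-8 + o)/(2*o) (n(o) = (o - 8)/(o + o) = (-8 + o)/((2*o)) = (-8 + o)*(1/(2*o)) = (-8 + o)/(2*o))
w(s) = -4 + (4 + s)/(5 + s) (w(s) = -4 + (s + 4)/(s + 5) = -4 + (4 + s)/(5 + s))
(10*w(-2))/(13 + n(1)) = (10*((-16 - 3*(-2))/(5 - 2)))/(13 + (½)*(-8 + 1)/1) = (10*((-16 + 6)/3))/(13 + (½)*1*(-7)) = (10*((⅓)*(-10)))/(13 - 7/2) = (10*(-10/3))/(19/2) = (2/19)*(-100/3) = -200/57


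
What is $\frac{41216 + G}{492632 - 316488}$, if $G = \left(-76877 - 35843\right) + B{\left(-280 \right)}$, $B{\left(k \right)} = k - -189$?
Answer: $- \frac{71595}{176144} \approx -0.40646$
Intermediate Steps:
$B{\left(k \right)} = 189 + k$ ($B{\left(k \right)} = k + 189 = 189 + k$)
$G = -112811$ ($G = \left(-76877 - 35843\right) + \left(189 - 280\right) = -112720 - 91 = -112811$)
$\frac{41216 + G}{492632 - 316488} = \frac{41216 - 112811}{492632 - 316488} = - \frac{71595}{176144}$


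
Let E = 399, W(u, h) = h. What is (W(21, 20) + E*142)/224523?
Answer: 56678/224523 ≈ 0.25244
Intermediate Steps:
(W(21, 20) + E*142)/224523 = (20 + 399*142)/224523 = (20 + 56658)*(1/224523) = 56678*(1/224523) = 56678/224523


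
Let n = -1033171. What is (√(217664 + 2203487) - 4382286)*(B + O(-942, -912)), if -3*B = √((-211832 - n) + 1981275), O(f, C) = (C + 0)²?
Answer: -(2495232 - √2802614)*(4382286 - √2421151)/3 ≈ -3.6412e+12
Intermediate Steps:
O(f, C) = C²
B = -√2802614/3 (B = -√((-211832 - 1*(-1033171)) + 1981275)/3 = -√((-211832 + 1033171) + 1981275)/3 = -√(821339 + 1981275)/3 = -√2802614/3 ≈ -558.03)
(√(217664 + 2203487) - 4382286)*(B + O(-942, -912)) = (√(217664 + 2203487) - 4382286)*(-√2802614/3 + (-912)²) = (√2421151 - 4382286)*(-√2802614/3 + 831744) = (-4382286 + √2421151)*(831744 - √2802614/3)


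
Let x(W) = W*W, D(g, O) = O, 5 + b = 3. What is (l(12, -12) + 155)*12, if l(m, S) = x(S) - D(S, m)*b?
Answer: 3876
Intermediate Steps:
b = -2 (b = -5 + 3 = -2)
x(W) = W**2
l(m, S) = S**2 + 2*m (l(m, S) = S**2 - m*(-2) = S**2 - (-2)*m = S**2 + 2*m)
(l(12, -12) + 155)*12 = (((-12)**2 + 2*12) + 155)*12 = ((144 + 24) + 155)*12 = (168 + 155)*12 = 323*12 = 3876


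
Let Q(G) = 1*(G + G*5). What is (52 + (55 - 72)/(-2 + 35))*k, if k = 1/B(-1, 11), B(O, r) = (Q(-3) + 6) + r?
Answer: -1699/33 ≈ -51.485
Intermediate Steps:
Q(G) = 6*G (Q(G) = 1*(G + 5*G) = 1*(6*G) = 6*G)
B(O, r) = -12 + r (B(O, r) = (6*(-3) + 6) + r = (-18 + 6) + r = -12 + r)
k = -1 (k = 1/(-12 + 11) = 1/(-1) = -1)
(52 + (55 - 72)/(-2 + 35))*k = (52 + (55 - 72)/(-2 + 35))*(-1) = (52 - 17/33)*(-1) = (1699/33)*(-1) = -1699/33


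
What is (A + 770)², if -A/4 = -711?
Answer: 13060996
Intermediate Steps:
A = 2844 (A = -4*(-711) = 2844)
(A + 770)² = (2844 + 770)² = 3614² = 13060996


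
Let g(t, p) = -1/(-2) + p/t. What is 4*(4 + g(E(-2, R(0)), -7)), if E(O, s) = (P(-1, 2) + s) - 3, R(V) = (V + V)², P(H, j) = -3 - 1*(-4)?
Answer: 32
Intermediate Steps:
P(H, j) = 1 (P(H, j) = -3 + 4 = 1)
R(V) = 4*V² (R(V) = (2*V)² = 4*V²)
E(O, s) = -2 + s (E(O, s) = (1 + s) - 3 = -2 + s)
g(t, p) = ½ + p/t (g(t, p) = -1*(-½) + p/t = ½ + p/t)
4*(4 + g(E(-2, R(0)), -7)) = 4*(4 + (-7 + (-2 + 4*0²)/2)/(-2 + 4*0²)) = 4*(4 + (-7 + (-2 + 4*0)/2)/(-2 + 4*0)) = 4*(4 + (-7 + (-2 + 0)/2)/(-2 + 0)) = 4*(4 + (-7 + (½)*(-2))/(-2)) = 4*(4 - (-7 - 1)/2) = 4*(4 - ½*(-8)) = 4*(4 + 4) = 4*8 = 32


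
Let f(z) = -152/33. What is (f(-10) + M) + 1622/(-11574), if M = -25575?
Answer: -1628329904/63657 ≈ -25580.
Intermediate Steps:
f(z) = -152/33 (f(z) = -152*1/33 = -152/33)
(f(-10) + M) + 1622/(-11574) = (-152/33 - 25575) + 1622/(-11574) = -844127/33 + 1622*(-1/11574) = -844127/33 - 811/5787 = -1628329904/63657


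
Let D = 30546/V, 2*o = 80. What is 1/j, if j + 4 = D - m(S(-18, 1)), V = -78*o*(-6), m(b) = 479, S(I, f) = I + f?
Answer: -1040/500623 ≈ -0.0020774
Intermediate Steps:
o = 40 (o = (1/2)*80 = 40)
V = 18720 (V = -78*40*(-6) = -3120*(-6) = 18720)
D = 1697/1040 (D = 30546/18720 = 30546*(1/18720) = 1697/1040 ≈ 1.6317)
j = -500623/1040 (j = -4 + (1697/1040 - 1*479) = -4 + (1697/1040 - 479) = -4 - 496463/1040 = -500623/1040 ≈ -481.37)
1/j = 1/(-500623/1040) = -1040/500623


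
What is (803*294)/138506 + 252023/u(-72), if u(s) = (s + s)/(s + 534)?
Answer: -1343905026079/1662072 ≈ -8.0857e+5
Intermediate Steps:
u(s) = 2*s/(534 + s) (u(s) = (2*s)/(534 + s) = 2*s/(534 + s))
(803*294)/138506 + 252023/u(-72) = (803*294)/138506 + 252023/((2*(-72)/(534 - 72))) = 236082*(1/138506) + 252023/((2*(-72)/462)) = 118041/69253 + 252023/((2*(-72)*(1/462))) = 118041/69253 + 252023/(-24/77) = 118041/69253 + 252023*(-77/24) = 118041/69253 - 19405771/24 = -1343905026079/1662072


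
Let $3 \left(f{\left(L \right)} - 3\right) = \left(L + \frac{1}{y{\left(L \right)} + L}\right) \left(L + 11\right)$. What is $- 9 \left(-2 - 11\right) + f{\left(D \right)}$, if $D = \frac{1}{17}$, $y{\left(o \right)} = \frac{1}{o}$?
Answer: $\frac{5046742}{41905} \approx 120.43$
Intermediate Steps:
$D = \frac{1}{17} \approx 0.058824$
$f{\left(L \right)} = 3 + \frac{\left(11 + L\right) \left(L + \frac{1}{L + \frac{1}{L}}\right)}{3}$ ($f{\left(L \right)} = 3 + \frac{\left(L + \frac{1}{\frac{1}{L} + L}\right) \left(L + 11\right)}{3} = 3 + \frac{\left(L + \frac{1}{L + \frac{1}{L}}\right) \left(11 + L\right)}{3} = 3 + \frac{\left(11 + L\right) \left(L + \frac{1}{L + \frac{1}{L}}\right)}{3}$)
$- 9 \left(-2 - 11\right) + f{\left(D \right)} = - 9 \left(-2 - 11\right) + \frac{9 + \frac{22 + \left(\frac{1}{17}\right)^{3} + 11 \cdot \frac{1}{17} + \frac{11}{289}}{17}}{3 \left(1 + \left(\frac{1}{17}\right)^{2}\right)} = \left(-9\right) \left(-13\right) + \frac{9 + \frac{22 + \frac{1}{4913} + \frac{11}{17} + 11 \cdot \frac{1}{289}}{17}}{3 \left(1 + \frac{1}{289}\right)} = 117 + \frac{9 + \frac{22 + \frac{1}{4913} + \frac{11}{17} + \frac{11}{289}}{17}}{3 \cdot \frac{290}{289}} = 117 + \frac{1}{3} \cdot \frac{289}{290} \left(9 + \frac{1}{17} \cdot \frac{111453}{4913}\right) = 117 + \frac{1}{3} \cdot \frac{289}{290} \left(9 + \frac{111453}{83521}\right) = 117 + \frac{1}{3} \cdot \frac{289}{290} \cdot \frac{863142}{83521} = 117 + \frac{143857}{41905} = \frac{5046742}{41905}$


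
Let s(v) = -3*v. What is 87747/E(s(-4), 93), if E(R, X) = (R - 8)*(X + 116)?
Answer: 7977/76 ≈ 104.96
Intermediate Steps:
E(R, X) = (-8 + R)*(116 + X)
87747/E(s(-4), 93) = 87747/(-928 - 8*93 + 116*(-3*(-4)) - 3*(-4)*93) = 87747/(-928 - 744 + 116*12 + 12*93) = 87747/(-928 - 744 + 1392 + 1116) = 87747/836 = 87747*(1/836) = 7977/76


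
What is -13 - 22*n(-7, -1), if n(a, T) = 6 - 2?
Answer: -101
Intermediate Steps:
n(a, T) = 4
-13 - 22*n(-7, -1) = -13 - 22*4 = -13 - 88 = -101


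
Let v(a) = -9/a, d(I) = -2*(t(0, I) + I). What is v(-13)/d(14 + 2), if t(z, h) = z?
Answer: -9/416 ≈ -0.021635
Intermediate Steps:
d(I) = -2*I (d(I) = -2*(0 + I) = -2*I)
v(-13)/d(14 + 2) = (-9/(-13))/((-2*(14 + 2))) = (-9*(-1/13))/((-2*16)) = (9/13)/(-32) = (9/13)*(-1/32) = -9/416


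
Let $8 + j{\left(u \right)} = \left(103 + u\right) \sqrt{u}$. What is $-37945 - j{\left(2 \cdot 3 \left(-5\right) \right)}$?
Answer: $-37937 - 73 i \sqrt{30} \approx -37937.0 - 399.84 i$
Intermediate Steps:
$j{\left(u \right)} = -8 + \sqrt{u} \left(103 + u\right)$ ($j{\left(u \right)} = -8 + \left(103 + u\right) \sqrt{u} = -8 + \sqrt{u} \left(103 + u\right)$)
$-37945 - j{\left(2 \cdot 3 \left(-5\right) \right)} = -37945 - \left(-8 + \left(2 \cdot 3 \left(-5\right)\right)^{\frac{3}{2}} + 103 \sqrt{2 \cdot 3 \left(-5\right)}\right) = -37945 - \left(-8 + \left(6 \left(-5\right)\right)^{\frac{3}{2}} + 103 \sqrt{6 \left(-5\right)}\right) = -37945 - \left(-8 + \left(-30\right)^{\frac{3}{2}} + 103 \sqrt{-30}\right) = -37945 - \left(-8 - 30 i \sqrt{30} + 103 i \sqrt{30}\right) = -37945 - \left(-8 + 73 i \sqrt{30}\right) = -37945 + \left(8 - 73 i \sqrt{30}\right) = -37937 - 73 i \sqrt{30}$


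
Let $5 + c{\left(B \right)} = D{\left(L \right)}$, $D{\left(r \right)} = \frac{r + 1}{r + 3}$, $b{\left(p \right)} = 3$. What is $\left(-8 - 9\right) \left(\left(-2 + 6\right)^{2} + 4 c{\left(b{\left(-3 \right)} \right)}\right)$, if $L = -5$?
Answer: $-68$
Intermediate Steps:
$D{\left(r \right)} = \frac{1 + r}{3 + r}$
$c{\left(B \right)} = -3$ ($c{\left(B \right)} = -5 + \frac{1 - 5}{3 - 5} = -5 + \frac{1}{-2} \left(-4\right) = -5 - -2 = -5 + 2 = -3$)
$\left(-8 - 9\right) \left(\left(-2 + 6\right)^{2} + 4 c{\left(b{\left(-3 \right)} \right)}\right) = \left(-8 - 9\right) \left(\left(-2 + 6\right)^{2} + 4 \left(-3\right)\right) = - 17 \left(4^{2} - 12\right) = - 17 \left(16 - 12\right) = \left(-17\right) 4 = -68$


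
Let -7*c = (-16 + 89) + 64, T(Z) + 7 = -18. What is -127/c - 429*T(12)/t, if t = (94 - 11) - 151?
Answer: -1408873/9316 ≈ -151.23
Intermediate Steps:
T(Z) = -25 (T(Z) = -7 - 18 = -25)
t = -68 (t = 83 - 151 = -68)
c = -137/7 (c = -((-16 + 89) + 64)/7 = -(73 + 64)/7 = -1/7*137 = -137/7 ≈ -19.571)
-127/c - 429*T(12)/t = -127/(-137/7) - 429/((-68/(-25))) = -127*(-7/137) - 429/((-68*(-1/25))) = 889/137 - 429/68/25 = 889/137 - 429*25/68 = 889/137 - 10725/68 = -1408873/9316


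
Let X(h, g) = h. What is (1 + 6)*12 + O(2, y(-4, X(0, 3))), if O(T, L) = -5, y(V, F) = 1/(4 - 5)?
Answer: 79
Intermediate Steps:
y(V, F) = -1 (y(V, F) = 1/(-1) = -1)
(1 + 6)*12 + O(2, y(-4, X(0, 3))) = (1 + 6)*12 - 5 = 7*12 - 5 = 84 - 5 = 79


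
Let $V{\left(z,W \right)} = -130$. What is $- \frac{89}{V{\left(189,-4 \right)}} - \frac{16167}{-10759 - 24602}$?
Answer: $\frac{1749613}{1532310} \approx 1.1418$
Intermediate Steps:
$- \frac{89}{V{\left(189,-4 \right)}} - \frac{16167}{-10759 - 24602} = - \frac{89}{-130} - \frac{16167}{-10759 - 24602} = \left(-89\right) \left(- \frac{1}{130}\right) - \frac{16167}{-35361} = \frac{89}{130} - - \frac{5389}{11787} = \frac{89}{130} + \frac{5389}{11787} = \frac{1749613}{1532310}$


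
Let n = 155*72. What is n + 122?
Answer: 11282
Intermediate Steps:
n = 11160
n + 122 = 11160 + 122 = 11282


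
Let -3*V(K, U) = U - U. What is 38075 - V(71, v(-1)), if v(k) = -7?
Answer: 38075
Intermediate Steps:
V(K, U) = 0 (V(K, U) = -(U - U)/3 = -⅓*0 = 0)
38075 - V(71, v(-1)) = 38075 - 1*0 = 38075 + 0 = 38075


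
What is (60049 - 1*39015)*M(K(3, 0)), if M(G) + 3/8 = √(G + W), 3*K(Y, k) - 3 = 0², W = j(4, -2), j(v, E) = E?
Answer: -31551/4 + 21034*I ≈ -7887.8 + 21034.0*I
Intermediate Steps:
W = -2
K(Y, k) = 1 (K(Y, k) = 1 + (⅓)*0² = 1 + (⅓)*0 = 1 + 0 = 1)
M(G) = -3/8 + √(-2 + G) (M(G) = -3/8 + √(G - 2) = -3/8 + √(-2 + G))
(60049 - 1*39015)*M(K(3, 0)) = (60049 - 1*39015)*(-3/8 + √(-2 + 1)) = (60049 - 39015)*(-3/8 + √(-1)) = 21034*(-3/8 + I) = -31551/4 + 21034*I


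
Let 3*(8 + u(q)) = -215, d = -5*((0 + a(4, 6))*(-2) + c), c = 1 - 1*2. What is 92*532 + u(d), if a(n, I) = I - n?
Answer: 146593/3 ≈ 48864.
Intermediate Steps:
c = -1 (c = 1 - 2 = -1)
d = 25 (d = -5*((0 + (6 - 1*4))*(-2) - 1) = -5*((0 + (6 - 4))*(-2) - 1) = -5*((0 + 2)*(-2) - 1) = -5*(2*(-2) - 1) = -5*(-4 - 1) = -5*(-5) = 25)
u(q) = -239/3 (u(q) = -8 + (⅓)*(-215) = -8 - 215/3 = -239/3)
92*532 + u(d) = 92*532 - 239/3 = 48944 - 239/3 = 146593/3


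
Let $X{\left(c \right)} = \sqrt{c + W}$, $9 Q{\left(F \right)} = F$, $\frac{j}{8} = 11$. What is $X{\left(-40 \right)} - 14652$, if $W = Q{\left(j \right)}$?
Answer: $-14652 + \frac{4 i \sqrt{17}}{3} \approx -14652.0 + 5.4975 i$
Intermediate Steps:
$j = 88$ ($j = 8 \cdot 11 = 88$)
$Q{\left(F \right)} = \frac{F}{9}$
$W = \frac{88}{9}$ ($W = \frac{1}{9} \cdot 88 = \frac{88}{9} \approx 9.7778$)
$X{\left(c \right)} = \sqrt{\frac{88}{9} + c}$ ($X{\left(c \right)} = \sqrt{c + \frac{88}{9}} = \sqrt{\frac{88}{9} + c}$)
$X{\left(-40 \right)} - 14652 = \frac{\sqrt{88 + 9 \left(-40\right)}}{3} - 14652 = \frac{\sqrt{88 - 360}}{3} - 14652 = \frac{\sqrt{-272}}{3} - 14652 = \frac{4 i \sqrt{17}}{3} - 14652 = -14652 + \frac{4 i \sqrt{17}}{3}$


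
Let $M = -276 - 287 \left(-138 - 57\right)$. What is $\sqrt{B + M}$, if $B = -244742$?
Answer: $i \sqrt{189053} \approx 434.8 i$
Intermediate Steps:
$M = 55689$ ($M = -276 - -55965 = -276 + 55965 = 55689$)
$\sqrt{B + M} = \sqrt{-244742 + 55689} = \sqrt{-189053} = i \sqrt{189053}$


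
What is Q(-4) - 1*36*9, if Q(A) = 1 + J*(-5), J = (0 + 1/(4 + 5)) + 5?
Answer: -3137/9 ≈ -348.56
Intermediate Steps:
J = 46/9 (J = (0 + 1/9) + 5 = 1/9 + 5 = 46/9 ≈ 5.1111)
Q(A) = -221/9 (Q(A) = 1 + (46/9)*(-5) = 1 - 230/9 = -221/9)
Q(-4) - 1*36*9 = -221/9 - 1*36*9 = -221/9 - 36*9 = -221/9 - 324 = -3137/9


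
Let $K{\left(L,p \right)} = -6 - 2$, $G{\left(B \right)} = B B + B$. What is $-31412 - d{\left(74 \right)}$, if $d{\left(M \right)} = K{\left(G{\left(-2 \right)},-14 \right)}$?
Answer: $-31404$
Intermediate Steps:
$G{\left(B \right)} = B + B^{2}$ ($G{\left(B \right)} = B^{2} + B = B + B^{2}$)
$K{\left(L,p \right)} = -8$
$d{\left(M \right)} = -8$
$-31412 - d{\left(74 \right)} = -31412 - -8 = -31412 + 8 = -31404$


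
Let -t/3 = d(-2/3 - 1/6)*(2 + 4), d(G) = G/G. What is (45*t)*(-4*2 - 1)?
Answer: 7290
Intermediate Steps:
d(G) = 1
t = -18 (t = -3*(2 + 4) = -3*6 = -18)
(45*t)*(-4*2 - 1) = (45*(-18))*(-4*2 - 1) = -810*(-8 - 1) = -810*(-9) = 7290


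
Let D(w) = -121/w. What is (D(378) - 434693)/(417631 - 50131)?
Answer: -6572563/5556600 ≈ -1.1828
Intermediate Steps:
(D(378) - 434693)/(417631 - 50131) = (-121/378 - 434693)/(417631 - 50131) = (-121*1/378 - 434693)/367500 = (-121/378 - 434693)*(1/367500) = -164314075/378*1/367500 = -6572563/5556600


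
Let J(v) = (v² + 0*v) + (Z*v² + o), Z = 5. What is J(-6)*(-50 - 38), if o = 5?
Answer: -19448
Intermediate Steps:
J(v) = 5 + 6*v² (J(v) = (v² + 0*v) + (5*v² + 5) = (v² + 0) + (5 + 5*v²) = v² + (5 + 5*v²) = 5 + 6*v²)
J(-6)*(-50 - 38) = (5 + 6*(-6)²)*(-50 - 38) = (5 + 6*36)*(-88) = (5 + 216)*(-88) = 221*(-88) = -19448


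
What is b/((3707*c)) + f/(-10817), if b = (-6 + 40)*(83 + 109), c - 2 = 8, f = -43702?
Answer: 845323258/200493095 ≈ 4.2162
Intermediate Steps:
c = 10 (c = 2 + 8 = 10)
b = 6528 (b = 34*192 = 6528)
b/((3707*c)) + f/(-10817) = 6528/((3707*10)) - 43702/(-10817) = 6528/37070 - 43702*(-1/10817) = 6528*(1/37070) + 43702/10817 = 3264/18535 + 43702/10817 = 845323258/200493095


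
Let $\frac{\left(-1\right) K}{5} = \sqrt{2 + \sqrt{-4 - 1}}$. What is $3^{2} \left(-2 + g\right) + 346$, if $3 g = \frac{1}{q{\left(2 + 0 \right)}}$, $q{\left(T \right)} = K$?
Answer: $328 - \frac{3}{5 \sqrt{2 + i \sqrt{5}}} \approx 327.68 + 0.14142 i$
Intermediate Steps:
$K = - 5 \sqrt{2 + i \sqrt{5}}$ ($K = - 5 \sqrt{2 + \sqrt{-4 - 1}} = - 5 \sqrt{2 + \sqrt{-5}} = - 5 \sqrt{2 + i \sqrt{5}} \approx -7.9057 - 3.5355 i$)
$q{\left(T \right)} = - 5 \sqrt{2 + i \sqrt{5}}$
$g = - \frac{1}{15 \sqrt{2 + i \sqrt{5}}}$ ($g = \frac{1}{3 \left(- 5 \sqrt{2 + i \sqrt{5}}\right)} = \frac{\left(- \frac{1}{5}\right) \frac{1}{\sqrt{2 + i \sqrt{5}}}}{3} = - \frac{1}{15 \sqrt{2 + i \sqrt{5}}} \approx -0.035136 + 0.015713 i$)
$3^{2} \left(-2 + g\right) + 346 = 3^{2} \left(-2 - \frac{1}{15 \sqrt{2 + i \sqrt{5}}}\right) + 346 = 9 \left(-2 - \frac{1}{15 \sqrt{2 + i \sqrt{5}}}\right) + 346 = \left(-18 - \frac{3}{5 \sqrt{2 + i \sqrt{5}}}\right) + 346 = 328 - \frac{3}{5 \sqrt{2 + i \sqrt{5}}}$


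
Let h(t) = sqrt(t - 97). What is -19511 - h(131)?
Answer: -19511 - sqrt(34) ≈ -19517.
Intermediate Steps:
h(t) = sqrt(-97 + t)
-19511 - h(131) = -19511 - sqrt(-97 + 131) = -19511 - sqrt(34)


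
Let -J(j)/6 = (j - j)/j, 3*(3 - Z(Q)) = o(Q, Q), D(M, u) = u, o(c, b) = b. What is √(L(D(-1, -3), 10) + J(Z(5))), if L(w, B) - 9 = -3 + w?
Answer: √3 ≈ 1.7320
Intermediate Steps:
Z(Q) = 3 - Q/3
J(j) = 0 (J(j) = -6*(j - j)/j = -0/j = -6*0 = 0)
L(w, B) = 6 + w (L(w, B) = 9 + (-3 + w) = 6 + w)
√(L(D(-1, -3), 10) + J(Z(5))) = √((6 - 3) + 0) = √(3 + 0) = √3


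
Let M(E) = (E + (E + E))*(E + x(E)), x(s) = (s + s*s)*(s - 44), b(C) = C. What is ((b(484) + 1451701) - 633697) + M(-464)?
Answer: 151916905528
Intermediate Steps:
x(s) = (-44 + s)*(s + s²) (x(s) = (s + s²)*(-44 + s) = (-44 + s)*(s + s²))
M(E) = 3*E*(E + E*(-44 + E² - 43*E)) (M(E) = (E + (E + E))*(E + E*(-44 + E² - 43*E)) = (E + 2*E)*(E + E*(-44 + E² - 43*E)) = (3*E)*(E + E*(-44 + E² - 43*E)) = 3*E*(E + E*(-44 + E² - 43*E)))
((b(484) + 1451701) - 633697) + M(-464) = ((484 + 1451701) - 633697) + 3*(-464)²*(-43 + (-464)² - 43*(-464)) = (1452185 - 633697) + 3*215296*(-43 + 215296 + 19952) = 818488 + 3*215296*235205 = 818488 + 151916087040 = 151916905528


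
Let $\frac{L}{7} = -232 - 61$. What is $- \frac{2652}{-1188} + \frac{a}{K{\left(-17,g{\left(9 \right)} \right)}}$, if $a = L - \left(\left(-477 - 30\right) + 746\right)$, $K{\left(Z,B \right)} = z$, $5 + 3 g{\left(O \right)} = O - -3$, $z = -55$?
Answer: $\frac{4343}{99} \approx 43.869$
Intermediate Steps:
$L = -2051$ ($L = 7 \left(-232 - 61\right) = 7 \left(-293\right) = -2051$)
$g{\left(O \right)} = - \frac{2}{3} + \frac{O}{3}$ ($g{\left(O \right)} = - \frac{5}{3} + \frac{O - -3}{3} = - \frac{5}{3} + \frac{O + 3}{3} = - \frac{5}{3} + \frac{3 + O}{3} = - \frac{5}{3} + \left(1 + \frac{O}{3}\right) = - \frac{2}{3} + \frac{O}{3}$)
$K{\left(Z,B \right)} = -55$
$a = -2290$ ($a = -2051 - \left(\left(-477 - 30\right) + 746\right) = -2051 - \left(-507 + 746\right) = -2051 - 239 = -2290$)
$- \frac{2652}{-1188} + \frac{a}{K{\left(-17,g{\left(9 \right)} \right)}} = - \frac{2652}{-1188} - \frac{2290}{-55} = \left(-2652\right) \left(- \frac{1}{1188}\right) - - \frac{458}{11} = \frac{221}{99} + \frac{458}{11} = \frac{4343}{99}$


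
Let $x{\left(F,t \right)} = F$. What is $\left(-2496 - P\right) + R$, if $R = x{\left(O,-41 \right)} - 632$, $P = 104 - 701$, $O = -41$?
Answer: $-2572$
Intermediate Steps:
$P = -597$
$R = -673$ ($R = -41 - 632 = -673$)
$\left(-2496 - P\right) + R = \left(-2496 - -597\right) - 673 = \left(-2496 + 597\right) - 673 = -1899 - 673 = -2572$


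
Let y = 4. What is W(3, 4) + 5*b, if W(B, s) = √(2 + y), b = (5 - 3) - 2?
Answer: √6 ≈ 2.4495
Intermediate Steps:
b = 0 (b = 2 - 2 = 0)
W(B, s) = √6 (W(B, s) = √(2 + 4) = √6)
W(3, 4) + 5*b = √6 + 5*0 = √6 + 0 = √6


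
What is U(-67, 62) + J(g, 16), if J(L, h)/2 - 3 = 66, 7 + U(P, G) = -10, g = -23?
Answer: 121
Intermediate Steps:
U(P, G) = -17 (U(P, G) = -7 - 10 = -17)
J(L, h) = 138 (J(L, h) = 6 + 2*66 = 6 + 132 = 138)
U(-67, 62) + J(g, 16) = -17 + 138 = 121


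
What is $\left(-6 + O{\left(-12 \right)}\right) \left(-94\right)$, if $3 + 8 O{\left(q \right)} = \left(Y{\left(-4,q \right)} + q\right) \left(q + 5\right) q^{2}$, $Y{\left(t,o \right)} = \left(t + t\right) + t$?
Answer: $- \frac{1134627}{4} \approx -2.8366 \cdot 10^{5}$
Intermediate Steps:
$Y{\left(t,o \right)} = 3 t$ ($Y{\left(t,o \right)} = 2 t + t = 3 t$)
$O{\left(q \right)} = - \frac{3}{8} + \frac{q^{2} \left(-12 + q\right) \left(5 + q\right)}{8}$ ($O{\left(q \right)} = - \frac{3}{8} + \frac{\left(3 \left(-4\right) + q\right) \left(q + 5\right) q^{2}}{8} = - \frac{3}{8} + \frac{\left(-12 + q\right) \left(5 + q\right) q^{2}}{8} = - \frac{3}{8} + \frac{q^{2} \left(-12 + q\right) \left(5 + q\right)}{8}$)
$\left(-6 + O{\left(-12 \right)}\right) \left(-94\right) = \left(-6 - \left(\frac{3}{8} - 2592 - 1512 + 1080\right)\right) \left(-94\right) = \left(-6 - - \frac{24189}{8}\right) \left(-94\right) = \left(-6 + \left(- \frac{3}{8} - 1080 + 1512 + 2592\right)\right) \left(-94\right) = \left(-6 + \frac{24189}{8}\right) \left(-94\right) = \frac{24141}{8} \left(-94\right) = - \frac{1134627}{4}$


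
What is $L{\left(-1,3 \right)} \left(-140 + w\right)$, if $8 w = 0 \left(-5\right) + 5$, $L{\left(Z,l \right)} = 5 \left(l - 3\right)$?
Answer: $0$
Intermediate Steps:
$L{\left(Z,l \right)} = -15 + 5 l$ ($L{\left(Z,l \right)} = 5 \left(-3 + l\right) = -15 + 5 l$)
$w = \frac{5}{8}$ ($w = \frac{0 \left(-5\right) + 5}{8} = \frac{0 + 5}{8} = \frac{1}{8} \cdot 5 = \frac{5}{8} \approx 0.625$)
$L{\left(-1,3 \right)} \left(-140 + w\right) = \left(-15 + 5 \cdot 3\right) \left(-140 + \frac{5}{8}\right) = \left(-15 + 15\right) \left(- \frac{1115}{8}\right) = 0 \left(- \frac{1115}{8}\right) = 0$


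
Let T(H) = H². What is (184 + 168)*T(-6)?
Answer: 12672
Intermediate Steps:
(184 + 168)*T(-6) = (184 + 168)*(-6)² = 352*36 = 12672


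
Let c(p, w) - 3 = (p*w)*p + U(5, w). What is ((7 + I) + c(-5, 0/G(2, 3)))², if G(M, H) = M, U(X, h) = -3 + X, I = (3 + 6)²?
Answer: 8649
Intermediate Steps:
I = 81 (I = 9² = 81)
c(p, w) = 5 + w*p² (c(p, w) = 3 + ((p*w)*p + (-3 + 5)) = 3 + (w*p² + 2) = 3 + (2 + w*p²) = 5 + w*p²)
((7 + I) + c(-5, 0/G(2, 3)))² = ((7 + 81) + (5 + (0/2)*(-5)²))² = (88 + (5 + (0*(½))*25))² = (88 + (5 + 0*25))² = (88 + (5 + 0))² = (88 + 5)² = 93² = 8649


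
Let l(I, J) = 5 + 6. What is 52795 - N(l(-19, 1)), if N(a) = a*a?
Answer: 52674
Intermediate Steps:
l(I, J) = 11
N(a) = a²
52795 - N(l(-19, 1)) = 52795 - 1*11² = 52795 - 1*121 = 52795 - 121 = 52674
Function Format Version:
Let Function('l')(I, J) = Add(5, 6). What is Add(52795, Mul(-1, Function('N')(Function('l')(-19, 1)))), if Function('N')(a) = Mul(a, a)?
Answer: 52674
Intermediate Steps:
Function('l')(I, J) = 11
Function('N')(a) = Pow(a, 2)
Add(52795, Mul(-1, Function('N')(Function('l')(-19, 1)))) = Add(52795, Mul(-1, Pow(11, 2))) = Add(52795, Mul(-1, 121)) = Add(52795, -121) = 52674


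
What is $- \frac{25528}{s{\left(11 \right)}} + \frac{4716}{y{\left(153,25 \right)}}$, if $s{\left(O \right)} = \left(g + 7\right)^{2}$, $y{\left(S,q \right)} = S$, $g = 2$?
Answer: $- \frac{391532}{1377} \approx -284.34$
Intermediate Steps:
$s{\left(O \right)} = 81$ ($s{\left(O \right)} = \left(2 + 7\right)^{2} = 9^{2} = 81$)
$- \frac{25528}{s{\left(11 \right)}} + \frac{4716}{y{\left(153,25 \right)}} = - \frac{25528}{81} + \frac{4716}{153} = \left(-25528\right) \frac{1}{81} + 4716 \cdot \frac{1}{153} = - \frac{25528}{81} + \frac{524}{17} = - \frac{391532}{1377}$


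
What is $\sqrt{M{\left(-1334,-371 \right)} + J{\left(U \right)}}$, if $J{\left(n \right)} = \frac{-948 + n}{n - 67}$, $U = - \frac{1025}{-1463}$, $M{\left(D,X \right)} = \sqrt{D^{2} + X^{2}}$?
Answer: $\frac{\sqrt{33606664851 + 2352056004 \sqrt{1917197}}}{48498} \approx 37.402$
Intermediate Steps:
$U = \frac{1025}{1463}$ ($U = \left(-1025\right) \left(- \frac{1}{1463}\right) = \frac{1025}{1463} \approx 0.70061$)
$J{\left(n \right)} = \frac{-948 + n}{-67 + n}$
$\sqrt{M{\left(-1334,-371 \right)} + J{\left(U \right)}} = \sqrt{\sqrt{\left(-1334\right)^{2} + \left(-371\right)^{2}} + \frac{-948 + \frac{1025}{1463}}{-67 + \frac{1025}{1463}}} = \sqrt{\sqrt{1779556 + 137641} + \frac{1}{- \frac{96996}{1463}} \left(- \frac{1385899}{1463}\right)} = \sqrt{\sqrt{1917197} - - \frac{1385899}{96996}} = \sqrt{\sqrt{1917197} + \frac{1385899}{96996}} = \sqrt{\frac{1385899}{96996} + \sqrt{1917197}}$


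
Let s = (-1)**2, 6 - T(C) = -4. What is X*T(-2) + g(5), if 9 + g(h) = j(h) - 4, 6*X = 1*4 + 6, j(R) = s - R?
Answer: -1/3 ≈ -0.33333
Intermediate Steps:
T(C) = 10 (T(C) = 6 - 1*(-4) = 6 + 4 = 10)
s = 1
j(R) = 1 - R
X = 5/3 (X = (1*4 + 6)/6 = (4 + 6)/6 = (1/6)*10 = 5/3 ≈ 1.6667)
g(h) = -12 - h (g(h) = -9 + ((1 - h) - 4) = -9 + (-3 - h) = -12 - h)
X*T(-2) + g(5) = (5/3)*10 + (-12 - 1*5) = 50/3 + (-12 - 5) = 50/3 - 17 = -1/3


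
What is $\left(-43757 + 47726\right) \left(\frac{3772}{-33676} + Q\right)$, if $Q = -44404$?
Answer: $- \frac{1483763891211}{8419} \approx -1.7624 \cdot 10^{8}$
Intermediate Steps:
$\left(-43757 + 47726\right) \left(\frac{3772}{-33676} + Q\right) = \left(-43757 + 47726\right) \left(\frac{3772}{-33676} - 44404\right) = 3969 \left(3772 \left(- \frac{1}{33676}\right) - 44404\right) = 3969 \left(- \frac{943}{8419} - 44404\right) = 3969 \left(- \frac{373838219}{8419}\right) = - \frac{1483763891211}{8419}$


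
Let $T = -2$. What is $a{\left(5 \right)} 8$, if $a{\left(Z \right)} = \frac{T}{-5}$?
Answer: $\frac{16}{5} \approx 3.2$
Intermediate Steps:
$a{\left(Z \right)} = \frac{2}{5}$ ($a{\left(Z \right)} = - \frac{2}{-5} = \left(-2\right) \left(- \frac{1}{5}\right) = \frac{2}{5}$)
$a{\left(5 \right)} 8 = \frac{2}{5} \cdot 8 = \frac{16}{5}$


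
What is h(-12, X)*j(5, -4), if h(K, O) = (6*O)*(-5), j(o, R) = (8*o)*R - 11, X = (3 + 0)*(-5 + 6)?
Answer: 15390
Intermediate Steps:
X = 3 (X = 3*1 = 3)
j(o, R) = -11 + 8*R*o (j(o, R) = 8*R*o - 11 = -11 + 8*R*o)
h(K, O) = -30*O
h(-12, X)*j(5, -4) = (-30*3)*(-11 + 8*(-4)*5) = -90*(-11 - 160) = -90*(-171) = 15390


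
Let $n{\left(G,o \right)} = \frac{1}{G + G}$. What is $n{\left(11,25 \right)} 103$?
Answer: $\frac{103}{22} \approx 4.6818$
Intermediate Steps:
$n{\left(G,o \right)} = \frac{1}{2 G}$
$n{\left(11,25 \right)} 103 = \frac{1}{2 \cdot 11} \cdot 103 = \frac{1}{2} \cdot \frac{1}{11} \cdot 103 = \frac{1}{22} \cdot 103 = \frac{103}{22}$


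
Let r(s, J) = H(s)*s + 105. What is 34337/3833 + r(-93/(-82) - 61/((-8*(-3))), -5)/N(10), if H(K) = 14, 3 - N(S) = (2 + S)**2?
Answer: 2221174519/265902876 ≈ 8.3533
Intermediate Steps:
N(S) = 3 - (2 + S)**2
r(s, J) = 105 + 14*s (r(s, J) = 14*s + 105 = 105 + 14*s)
34337/3833 + r(-93/(-82) - 61/((-8*(-3))), -5)/N(10) = 34337/3833 + (105 + 14*(-93/(-82) - 61/((-8*(-3)))))/(3 - (2 + 10)**2) = 34337*(1/3833) + (105 + 14*(-93*(-1/82) - 61/24))/(3 - 1*12**2) = 34337/3833 + (105 + 14*(93/82 - 61*1/24))/(3 - 1*144) = 34337/3833 + (105 + 14*(93/82 - 61/24))/(3 - 144) = 34337/3833 + (105 + 14*(-1385/984))/(-141) = 34337/3833 + (105 - 9695/492)*(-1/141) = 34337/3833 + (41965/492)*(-1/141) = 34337/3833 - 41965/69372 = 2221174519/265902876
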